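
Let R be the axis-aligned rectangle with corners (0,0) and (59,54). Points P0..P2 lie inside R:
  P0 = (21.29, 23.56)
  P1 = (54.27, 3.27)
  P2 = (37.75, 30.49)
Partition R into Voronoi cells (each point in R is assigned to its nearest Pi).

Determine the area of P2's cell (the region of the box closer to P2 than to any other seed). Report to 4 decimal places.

Area of P2's cell: 1210.6894

1. box [0,59]×[0,54]: [(0, 0) (59, 0) (59, 54) (0, 54)]
2. ⊥bis P2·P0 via (29.52,27.025): [(40.8981, 0) (59, 0) (59, 54) (18.163, 54)]  |A|=1591.3516
3. ⊥bis P2·P1 via (46.01,16.88): [(36.278, 10.9736) (59, 24.7637) (59, 54) (18.163, 54)]  |A|=1210.6894
4. canonical 4-gon: [(36.278, 10.9736) (59, 24.7637) (59, 54) (18.163, 54)]
5. shoelace: 1210.6894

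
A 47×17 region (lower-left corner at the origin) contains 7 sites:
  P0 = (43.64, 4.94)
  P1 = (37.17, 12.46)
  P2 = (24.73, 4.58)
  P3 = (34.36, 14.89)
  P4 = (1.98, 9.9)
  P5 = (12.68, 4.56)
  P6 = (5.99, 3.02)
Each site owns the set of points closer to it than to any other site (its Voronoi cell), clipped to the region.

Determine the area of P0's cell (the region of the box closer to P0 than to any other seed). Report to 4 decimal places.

1. box [0,47]×[0,17]: [(0, 0) (47, 0) (47, 17) (0, 17)]
2. ⊥bis P0·P1 via (40.405,8.7): [(30.2931, 0) (47, 0) (47, 14.3742)]  |A|=120.0738
3. ⊥bis P0·P2 via (34.185,4.76): [(34.2114, 3.3712) (34.2756, 0) (47, 0) (47, 14.3742)]  |A|=113.3608
4. ⊥bis P0·P3 via (39,9.915): [(34.2114, 3.3712) (34.2756, 0) (47, 0) (47, 14.3742)]  |A|=113.3608
5. ⊥bis P0·P4 via (22.81,7.42): [(34.2114, 3.3712) (34.2756, 0) (47, 0) (47, 14.3742)]  |A|=113.3608
6. ⊥bis P0·P5 via (28.16,4.75): [(34.2114, 3.3712) (34.2756, 0) (47, 0) (47, 14.3742)]  |A|=113.3608
7. ⊥bis P0·P6 via (24.815,3.98): [(34.2114, 3.3712) (34.2756, 0) (47, 0) (47, 14.3742)]  |A|=113.3608
8. canonical 4-gon: [(34.2114, 3.3712) (34.2756, 0) (47, 0) (47, 14.3742)]
9. shoelace: 113.3608

Area of P0's cell: 113.3608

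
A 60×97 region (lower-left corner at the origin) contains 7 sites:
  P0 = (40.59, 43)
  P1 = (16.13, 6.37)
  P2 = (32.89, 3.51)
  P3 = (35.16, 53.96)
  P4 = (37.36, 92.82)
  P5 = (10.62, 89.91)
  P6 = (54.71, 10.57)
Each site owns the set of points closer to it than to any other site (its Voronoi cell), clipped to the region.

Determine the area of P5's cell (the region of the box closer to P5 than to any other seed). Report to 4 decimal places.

1. box [0,60]×[0,97]: [(0, 0) (60, 0) (60, 97) (0, 97)]
2. ⊥bis P5·P0 via (25.605,66.455): [(0, 50.0964) (60, 88.4294) (60, 97) (0, 97)]  |A|=1664.2266
3. ⊥bis P5·P1 via (13.375,48.14): [(0, 50.0964) (60, 88.4294) (60, 97) (0, 97)]  |A|=1664.2266
4. ⊥bis P5·P2 via (21.755,46.71): [(0, 50.0964) (60, 88.4294) (60, 97) (0, 97)]  |A|=1664.2266
5. ⊥bis P5·P3 via (22.89,71.935): [(0, 56.3099) (59.6091, 97) (0, 97)]  |A|=1212.7487
6. ⊥bis P5·P4 via (23.99,91.365): [(0, 56.3099) (25.8822, 73.9775) (23.3768, 97) (0, 97)]  |A|=795.6697
7. ⊥bis P5·P6 via (32.665,50.24): [(0, 56.3099) (25.8822, 73.9775) (23.3768, 97) (0, 97)]  |A|=795.6697
8. canonical 4-gon: [(0, 56.3099) (25.8822, 73.9775) (23.3768, 97) (0, 97)]
9. shoelace: 795.6697

Area of P5's cell: 795.6697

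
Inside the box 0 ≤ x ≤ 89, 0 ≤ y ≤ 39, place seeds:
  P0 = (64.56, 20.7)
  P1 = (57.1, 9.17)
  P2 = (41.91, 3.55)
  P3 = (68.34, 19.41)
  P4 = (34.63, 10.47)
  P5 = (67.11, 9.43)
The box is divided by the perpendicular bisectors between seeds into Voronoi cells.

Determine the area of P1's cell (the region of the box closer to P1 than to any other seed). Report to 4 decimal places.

1. box [0,89]×[0,39]: [(0, 0) (89, 0) (89, 39) (0, 39)]
2. ⊥bis P1·P0 via (60.83,14.935): [(0, 0) (83.9132, 0) (23.6357, 39) (0, 39)]  |A|=2097.2033
3. ⊥bis P1·P2 via (49.505,6.36): [(51.8581, 0) (83.9132, 0) (41.7698, 27.2671)]  |A|=437.0251
4. ⊥bis P1·P3 via (62.72,14.29): [(51.8581, 0) (75.7386, 0) (64.0023, 12.8825) (41.7698, 27.2671)]  |A|=384.3707
5. ⊥bis P1·P4 via (45.865,9.82): [(46.1841, 15.3358) (51.8581, 0) (75.7386, 0) (64.0023, 12.8825) (46.6902, 24.0836)]  |A|=362.0439
6. ⊥bis P1·P5 via (62.105,9.3): [(46.1841, 15.3358) (51.8581, 0) (62.3466, 0) (61.9779, 14.1923) (46.6902, 24.0836)]  |A|=261.6584
7. canonical 5-gon: [(46.1841, 15.3358) (51.8581, 0) (62.3466, 0) (61.9779, 14.1923) (46.6902, 24.0836)]
8. shoelace: 261.6584

Area of P1's cell: 261.6584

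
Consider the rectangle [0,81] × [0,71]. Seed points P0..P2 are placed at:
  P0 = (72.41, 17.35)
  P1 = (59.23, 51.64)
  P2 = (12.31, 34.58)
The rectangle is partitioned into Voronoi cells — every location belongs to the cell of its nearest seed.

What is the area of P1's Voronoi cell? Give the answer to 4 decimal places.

1. box [0,81]×[0,71]: [(0, 0) (81, 0) (81, 71) (0, 71)]
2. ⊥bis P1·P0 via (65.82,34.495): [(0, 9.1959) (81, 40.3297) (81, 71) (0, 71)]  |A|=3745.2143
3. ⊥bis P1·P2 via (35.77,43.11): [(42.203, 25.4174) (81, 40.3297) (81, 71) (25.6293, 71)]  |A|=1856.9295
4. canonical 4-gon: [(42.203, 25.4174) (81, 40.3297) (81, 71) (25.6293, 71)]
5. shoelace: 1856.9295

Area of P1's cell: 1856.9295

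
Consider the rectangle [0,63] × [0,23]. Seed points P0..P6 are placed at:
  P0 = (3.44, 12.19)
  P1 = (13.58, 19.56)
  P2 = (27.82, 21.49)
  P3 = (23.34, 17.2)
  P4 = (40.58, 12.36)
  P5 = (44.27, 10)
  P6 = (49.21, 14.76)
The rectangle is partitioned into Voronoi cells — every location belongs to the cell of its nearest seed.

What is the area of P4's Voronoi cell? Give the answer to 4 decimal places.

1. box [0,63]×[0,23]: [(0, 0) (63, 0) (63, 23) (0, 23)]
2. ⊥bis P4·P0 via (22.01,12.275): [(22.0662, 0) (63, 0) (63, 23) (21.9609, 23)]  |A|=942.6884
3. ⊥bis P4·P1 via (27.08,15.96): [(22.824, 0) (63, 0) (63, 23) (28.9573, 23)]  |A|=853.5147
4. ⊥bis P4·P2 via (34.2,16.925): [(23.2602, 1.6356) (22.824, 0) (63, 0) (63, 23) (38.5468, 23)]  |A|=751.0783
5. ⊥bis P4·P3 via (31.96,14.78): [(31.5046, 13.158) (27.8106, 0) (63, 0) (63, 23) (38.5468, 23)]  |A|=714.0419
6. ⊥bis P4·P5 via (42.425,11.18): [(31.5046, 13.158) (27.8106, 0) (35.2746, 0) (49.9847, 23) (38.5468, 23)]  |A|=245.5241
7. ⊥bis P4·P6 via (44.895,13.56): [(31.5046, 13.158) (27.8106, 0) (35.2746, 0) (44.6078, 14.5929) (42.2697, 23) (38.5468, 23)]  |A|=213.0939
8. canonical 6-gon: [(31.5046, 13.158) (27.8106, 0) (35.2746, 0) (44.6078, 14.5929) (42.2697, 23) (38.5468, 23)]
9. shoelace: 213.0939

Area of P4's cell: 213.0939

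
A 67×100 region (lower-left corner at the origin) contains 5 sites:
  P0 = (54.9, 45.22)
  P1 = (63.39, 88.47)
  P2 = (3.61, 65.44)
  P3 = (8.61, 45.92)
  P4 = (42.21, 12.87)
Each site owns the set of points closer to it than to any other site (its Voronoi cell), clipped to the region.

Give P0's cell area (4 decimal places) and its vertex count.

Area of P0's cell: 1389.5494 (5 vertices)

1. box [0,67]×[0,100]: [(0, 0) (67, 0) (67, 100) (0, 100)]
2. ⊥bis P0·P1 via (59.145,66.845): [(0, 78.4552) (0, 0) (67, 0) (67, 65.3031)]  |A|=4815.9016
3. ⊥bis P0·P2 via (29.255,55.33): [(35.6154, 71.4639) (7.4423, 0) (67, 0) (67, 65.3031)]  |A|=3152.8652
4. ⊥bis P0·P3 via (31.755,45.57): [(35.6154, 71.4639) (32.0082, 62.3138) (31.0659, 0) (67, 0) (67, 65.3031)]  |A|=2416.8284
5. ⊥bis P0·P4 via (48.555,29.045): [(35.6154, 71.4639) (32.0082, 62.3138) (31.6057, 35.6938) (67, 21.8095) (67, 65.3031)]  |A|=1389.5494
6. canonical 5-gon: [(35.6154, 71.4639) (32.0082, 62.3138) (31.6057, 35.6938) (67, 21.8095) (67, 65.3031)]
7. shoelace: 1389.5494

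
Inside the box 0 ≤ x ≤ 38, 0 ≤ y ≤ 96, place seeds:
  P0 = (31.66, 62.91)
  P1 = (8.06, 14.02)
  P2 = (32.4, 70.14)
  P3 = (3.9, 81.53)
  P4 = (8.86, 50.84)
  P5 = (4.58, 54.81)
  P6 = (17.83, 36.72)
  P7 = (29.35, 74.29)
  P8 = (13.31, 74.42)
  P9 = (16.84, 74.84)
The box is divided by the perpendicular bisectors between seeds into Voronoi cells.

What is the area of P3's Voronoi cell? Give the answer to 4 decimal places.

1. box [0,38]×[0,96]: [(0, 0) (38, 0) (38, 96) (0, 96)]
2. ⊥bis P3·P0 via (17.78,72.22): [(0, 45.7123) (33.7304, 96) (0, 96)]  |A|=848.112
3. ⊥bis P3·P1 via (5.98,47.775): [(0, 47.4065) (1.1854, 47.4796) (33.7304, 96) (0, 96)]  |A|=847.1079
4. ⊥bis P3·P2 via (18.15,75.835): [(0, 47.4065) (1.1854, 47.4796) (15.1209, 68.2557) (26.2089, 96) (0, 96)]  |A|=742.7685
5. ⊥bis P3·P4 via (6.38,66.185): [(0, 65.1539) (14.6259, 67.5177) (15.1209, 68.2557) (26.2089, 96) (0, 96)]  |A|=601.5973
6. ⊥bis P3·P5 via (4.24,68.17): [(0, 68.0621) (15.1981, 68.4489) (26.2089, 96) (0, 96)]  |A|=573.3448
7. ⊥bis P3·P6 via (10.865,59.125): [(0, 68.0621) (15.1981, 68.4489) (26.2089, 96) (0, 96)]  |A|=573.3448
8. ⊥bis P3·P7 via (16.625,77.91): [(0, 68.0621) (13.9243, 68.4165) (21.7712, 96) (0, 96)]  |A|=494.7715
9. ⊥bis P3·P8 via (8.605,77.975): [(0, 68.0621) (1.1369, 68.091) (21.4976, 95.0382) (21.7712, 96) (0, 96)]  |A|=325.792
10. ⊥bis P3·P9 via (10.37,78.185): [(0, 68.0621) (1.1369, 68.091) (13.8509, 84.9179) (19.5804, 96) (0, 96)]  |A|=311.3598
11. canonical 5-gon: [(0, 68.0621) (1.1369, 68.091) (13.8509, 84.9179) (19.5804, 96) (0, 96)]
12. shoelace: 311.3598

Area of P3's cell: 311.3598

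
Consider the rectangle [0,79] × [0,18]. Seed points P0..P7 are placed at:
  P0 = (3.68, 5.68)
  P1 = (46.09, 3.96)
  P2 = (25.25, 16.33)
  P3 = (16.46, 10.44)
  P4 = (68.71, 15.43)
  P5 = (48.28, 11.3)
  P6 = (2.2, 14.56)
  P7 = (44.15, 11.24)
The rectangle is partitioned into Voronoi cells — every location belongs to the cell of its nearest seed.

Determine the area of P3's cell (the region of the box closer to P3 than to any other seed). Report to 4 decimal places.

Area of P3's cell: 237.6529

1. box [0,79]×[0,18]: [(0, 0) (79, 0) (79, 18) (0, 18)]
2. ⊥bis P3·P0 via (10.07,8.06): [(13.072, 0) (79, 0) (79, 18) (6.3678, 18)]  |A|=1247.042
3. ⊥bis P3·P1 via (31.275,7.2): [(13.072, 0) (29.7004, 0) (33.6369, 18) (6.3678, 18)]  |A|=395.0778
4. ⊥bis P3·P2 via (20.855,13.385): [(13.072, 0) (29.7004, 0) (29.7308, 0.1391) (17.7626, 18) (6.3678, 18)]  |A|=253.3128
5. ⊥bis P3·P4 via (42.585,12.935): [(13.072, 0) (29.7004, 0) (29.7308, 0.1391) (17.7626, 18) (6.3678, 18)]  |A|=253.3128
6. ⊥bis P3·P5 via (32.37,10.87): [(13.072, 0) (29.7004, 0) (29.7308, 0.1391) (17.7626, 18) (6.3678, 18)]  |A|=253.3128
7. ⊥bis P3·P6 via (9.33,12.5): [(8.9308, 11.1185) (13.072, 0) (29.7004, 0) (29.7308, 0.1391) (17.7626, 18) (10.9191, 18)]  |A|=237.6529
8. ⊥bis P3·P7 via (30.305,10.84): [(8.9308, 11.1185) (13.072, 0) (29.7004, 0) (29.7308, 0.1391) (17.7626, 18) (10.9191, 18)]  |A|=237.6529
9. canonical 6-gon: [(8.9308, 11.1185) (13.072, 0) (29.7004, 0) (29.7308, 0.1391) (17.7626, 18) (10.9191, 18)]
10. shoelace: 237.6529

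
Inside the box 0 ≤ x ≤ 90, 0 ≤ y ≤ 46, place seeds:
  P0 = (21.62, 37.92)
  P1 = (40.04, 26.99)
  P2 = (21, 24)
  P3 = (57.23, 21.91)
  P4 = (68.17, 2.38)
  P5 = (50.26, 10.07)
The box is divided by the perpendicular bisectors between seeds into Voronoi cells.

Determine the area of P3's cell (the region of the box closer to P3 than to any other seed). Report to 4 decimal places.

Area of P3's cell: 1087.7428

1. box [0,90]×[0,46]: [(0, 0) (90, 0) (90, 46) (0, 46)]
2. ⊥bis P3·P0 via (39.425,29.915): [(25.9754, 0) (90, 0) (90, 46) (46.6567, 46)]  |A|=2469.461
3. ⊥bis P3·P1 via (48.635,24.45): [(41.4095, 0) (90, 0) (90, 46) (55.0035, 46)]  |A|=1922.5012
4. ⊥bis P3·P2 via (39.115,22.955): [(41.4095, 0) (90, 0) (90, 46) (55.0035, 46)]  |A|=1922.5012
5. ⊥bis P3·P4 via (62.7,12.145): [(41.487, 0.2623) (90, 27.4375) (90, 46) (55.0035, 46)]  |A|=1250.5929
6. ⊥bis P3·P5 via (53.745,15.99): [(47.2626, 19.8061) (61.4582, 11.4494) (90, 27.4375) (90, 46) (55.0035, 46)]  |A|=1087.7428
7. canonical 5-gon: [(47.2626, 19.8061) (61.4582, 11.4494) (90, 27.4375) (90, 46) (55.0035, 46)]
8. shoelace: 1087.7428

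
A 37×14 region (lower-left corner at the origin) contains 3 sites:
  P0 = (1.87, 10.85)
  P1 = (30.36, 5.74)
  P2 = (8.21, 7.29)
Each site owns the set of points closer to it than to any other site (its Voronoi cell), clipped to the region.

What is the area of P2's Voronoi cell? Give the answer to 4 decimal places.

Area of P2's cell: 216.1753

1. box [0,37]×[0,14]: [(0, 0) (37, 0) (37, 14) (0, 14)]
2. ⊥bis P2·P0 via (5.04,9.07): [(0, 0.0943) (0, 0) (37, 0) (37, 14) (7.8083, 14)]  |A|=463.7102
3. ⊥bis P2·P1 via (19.285,6.515): [(0, 0.0943) (0, 0) (18.8291, 0) (19.8088, 14) (7.8083, 14)]  |A|=216.1753
4. canonical 5-gon: [(0, 0.0943) (0, 0) (18.8291, 0) (19.8088, 14) (7.8083, 14)]
5. shoelace: 216.1753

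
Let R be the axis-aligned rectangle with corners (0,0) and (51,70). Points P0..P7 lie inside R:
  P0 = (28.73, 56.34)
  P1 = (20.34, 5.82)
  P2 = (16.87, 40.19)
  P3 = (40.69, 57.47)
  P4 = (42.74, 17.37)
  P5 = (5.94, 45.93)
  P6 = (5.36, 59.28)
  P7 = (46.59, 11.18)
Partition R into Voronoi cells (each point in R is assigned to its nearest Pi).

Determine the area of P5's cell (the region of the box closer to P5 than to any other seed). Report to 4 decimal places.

Area of P5's cell: 258.4853

1. box [0,51]×[0,70]: [(0, 0) (51, 0) (51, 70) (0, 70)]
2. ⊥bis P5·P0 via (17.335,51.135): [(0, 0) (40.6924, 0) (8.7179, 70) (0, 70)]  |A|=1729.3594
3. ⊥bis P5·P1 via (13.14,25.875): [(0, 21.1576) (26.6567, 30.7277) (8.7179, 70) (0, 70)]  |A|=822.1732
4. ⊥bis P5·P2 via (11.405,43.06): [(0, 21.3428) (16.5492, 52.8554) (8.7179, 70) (0, 70)]  |A|=477.3498
5. ⊥bis P5·P3 via (23.315,51.7): [(0, 21.3428) (16.5492, 52.8554) (8.7179, 70) (0, 70)]  |A|=477.3498
6. ⊥bis P5·P4 via (24.34,31.65): [(0, 21.3428) (16.5492, 52.8554) (8.7179, 70) (0, 70)]  |A|=477.3498
7. ⊥bis P5·P6 via (5.65,52.605): [(0, 52.3595) (0, 21.3428) (16.5492, 52.8554) (16.4492, 53.0742)]  |A|=258.4853
8. ⊥bis P5·P7 via (26.265,28.555): [(0, 52.3595) (0, 21.3428) (16.5492, 52.8554) (16.4492, 53.0742)]  |A|=258.4853
9. canonical 4-gon: [(0, 52.3595) (0, 21.3428) (16.5492, 52.8554) (16.4492, 53.0742)]
10. shoelace: 258.4853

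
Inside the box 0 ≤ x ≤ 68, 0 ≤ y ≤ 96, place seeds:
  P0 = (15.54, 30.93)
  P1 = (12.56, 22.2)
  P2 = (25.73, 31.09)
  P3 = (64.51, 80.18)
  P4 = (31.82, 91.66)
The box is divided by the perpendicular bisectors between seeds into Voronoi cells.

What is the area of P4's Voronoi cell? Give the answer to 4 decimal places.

Area of P4's cell: 1509.7849

1. box [0,68]×[0,96]: [(0, 0) (68, 0) (68, 96) (0, 96)]
2. ⊥bis P4·P0 via (23.68,61.295): [(0, 67.6429) (68, 49.4141) (68, 96) (0, 96)]  |A|=2548.0621
3. ⊥bis P4·P1 via (22.19,56.93): [(0, 67.6429) (68, 49.4141) (68, 96) (0, 96)]  |A|=2548.0621
4. ⊥bis P4·P2 via (28.775,61.375): [(0, 67.6429) (20.1446, 62.2427) (68, 57.4311) (68, 96) (0, 96)]  |A|=2356.232
5. ⊥bis P4·P3 via (48.165,85.92): [(0, 67.6429) (20.1446, 62.2427) (39.178, 60.329) (51.7049, 96) (0, 96)]  |A|=1509.7849
6. canonical 5-gon: [(0, 67.6429) (20.1446, 62.2427) (39.178, 60.329) (51.7049, 96) (0, 96)]
7. shoelace: 1509.7849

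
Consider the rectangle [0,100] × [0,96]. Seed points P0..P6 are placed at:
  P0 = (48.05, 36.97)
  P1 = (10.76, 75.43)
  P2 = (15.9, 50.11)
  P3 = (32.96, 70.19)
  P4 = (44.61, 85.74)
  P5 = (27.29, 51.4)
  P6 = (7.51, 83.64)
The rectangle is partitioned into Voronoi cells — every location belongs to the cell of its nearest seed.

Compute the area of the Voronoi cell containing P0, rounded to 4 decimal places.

1. box [0,100]×[0,96]: [(0, 0) (100, 0) (100, 96) (0, 96)]
2. ⊥bis P0·P1 via (29.405,56.2): [(0, 27.6895) (0, 0) (100, 0) (100, 96) (70.4538, 96)]  |A|=7193.6357
3. ⊥bis P0·P2 via (31.975,43.54): [(42.2325, 68.6372) (14.1798, 0) (100, 0) (100, 96) (70.4538, 96)]  |A|=6122.3056
4. ⊥bis P0·P3 via (40.505,53.58): [(35.0693, 51.1109) (14.1798, 0) (100, 0) (100, 80.6053)]  |A|=4810.0511
5. ⊥bis P0·P4 via (46.33,61.355): [(59.697, 62.2978) (35.0693, 51.1109) (14.1798, 0) (100, 0) (100, 65.1406)]  |A|=4498.4148
6. ⊥bis P0·P5 via (37.67,44.185): [(59.697, 62.2978) (45.9055, 56.0331) (24.4871, 25.2192) (14.1798, 0) (100, 0) (100, 65.1406)]  |A|=4384.1753
7. ⊥bis P0·P6 via (27.78,60.305): [(59.697, 62.2978) (45.9055, 56.0331) (24.4871, 25.2192) (14.1798, 0) (100, 0) (100, 65.1406)]  |A|=4384.1753
8. canonical 6-gon: [(59.697, 62.2978) (45.9055, 56.0331) (24.4871, 25.2192) (14.1798, 0) (100, 0) (100, 65.1406)]
9. shoelace: 4384.1753

Area of P0's cell: 4384.1753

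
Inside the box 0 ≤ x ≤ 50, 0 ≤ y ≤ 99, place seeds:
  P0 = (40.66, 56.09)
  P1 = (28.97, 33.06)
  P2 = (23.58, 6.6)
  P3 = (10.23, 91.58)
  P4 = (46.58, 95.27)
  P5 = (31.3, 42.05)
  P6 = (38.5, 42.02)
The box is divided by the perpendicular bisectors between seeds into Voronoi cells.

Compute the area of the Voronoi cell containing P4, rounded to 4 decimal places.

1. box [0,50]×[0,99]: [(0, 0) (50, 0) (50, 99) (0, 99)]
2. ⊥bis P4·P0 via (43.62,75.68): [(0, 82.2709) (50, 74.716) (50, 99) (0, 99)]  |A|=1025.3282
3. ⊥bis P4·P1 via (37.775,64.165): [(0, 82.2709) (50, 74.716) (50, 99) (0, 99)]  |A|=1025.3282
4. ⊥bis P4·P2 via (35.08,50.935): [(0, 82.2709) (50, 74.716) (50, 99) (0, 99)]  |A|=1025.3282
5. ⊥bis P4·P3 via (28.405,93.425): [(29.9974, 77.7383) (50, 74.716) (50, 99) (27.8391, 99)]  |A|=478.4607
6. ⊥bis P4·P5 via (38.94,68.66): [(29.9974, 77.7383) (50, 74.716) (50, 99) (27.8391, 99)]  |A|=478.4607
7. ⊥bis P4·P6 via (42.54,68.645): [(29.9974, 77.7383) (50, 74.716) (50, 99) (27.8391, 99)]  |A|=478.4607
8. canonical 4-gon: [(29.9974, 77.7383) (50, 74.716) (50, 99) (27.8391, 99)]
9. shoelace: 478.4607

Area of P4's cell: 478.4607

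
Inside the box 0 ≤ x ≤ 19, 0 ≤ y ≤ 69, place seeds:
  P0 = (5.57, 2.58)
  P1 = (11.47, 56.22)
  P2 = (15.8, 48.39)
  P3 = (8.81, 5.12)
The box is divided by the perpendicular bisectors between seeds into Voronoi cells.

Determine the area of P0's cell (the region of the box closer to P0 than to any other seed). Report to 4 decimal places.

1. box [0,19]×[0,69]: [(0, 0) (19, 0) (19, 69) (0, 69)]
2. ⊥bis P0·P1 via (8.52,29.4): [(0, 30.3371) (0, 0) (19, 0) (19, 28.2473)]  |A|=556.5519
3. ⊥bis P0·P2 via (10.685,25.485): [(0, 27.8711) (0, 0) (19, 0) (19, 23.6281)]  |A|=489.2429
4. ⊥bis P0·P3 via (7.19,3.85): [(0, 13.0215) (0, 0) (10.2082, 0)]  |A|=66.4631
5. canonical 3-gon: [(0, 13.0215) (0, 0) (10.2082, 0)]
6. shoelace: 66.4631

Area of P0's cell: 66.4631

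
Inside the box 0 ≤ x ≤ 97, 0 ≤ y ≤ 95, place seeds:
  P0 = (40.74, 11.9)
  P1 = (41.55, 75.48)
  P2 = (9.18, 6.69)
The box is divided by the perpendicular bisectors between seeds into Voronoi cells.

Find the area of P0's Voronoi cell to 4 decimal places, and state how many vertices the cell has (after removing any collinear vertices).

1. box [0,97]×[0,95]: [(0, 0) (97, 0) (97, 95) (0, 95)]
2. ⊥bis P0·P1 via (41.145,43.69): [(0, 44.2142) (0, 0) (97, 0) (97, 42.9784)]  |A|=4228.8409
3. ⊥bis P0·P2 via (24.96,9.295): [(19.2359, 43.9691) (26.4944, 0) (97, 0) (97, 42.9784)]  |A|=3221.1222
4. canonical 4-gon: [(19.2359, 43.9691) (26.4944, 0) (97, 0) (97, 42.9784)]
5. shoelace: 3221.1222

Area of P0's cell: 3221.1222 (4 vertices)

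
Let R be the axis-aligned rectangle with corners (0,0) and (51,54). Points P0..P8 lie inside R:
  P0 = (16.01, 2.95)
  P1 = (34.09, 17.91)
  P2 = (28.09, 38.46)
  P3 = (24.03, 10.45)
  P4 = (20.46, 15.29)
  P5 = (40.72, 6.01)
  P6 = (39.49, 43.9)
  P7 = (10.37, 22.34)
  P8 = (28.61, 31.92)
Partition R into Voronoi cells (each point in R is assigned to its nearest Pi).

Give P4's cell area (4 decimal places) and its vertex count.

Area of P4's cell: 146.6131 (5 vertices)

1. box [0,51]×[0,54]: [(0, 0) (51, 0) (51, 54) (0, 54)]
2. ⊥bis P4·P0 via (18.235,9.12): [(0, 15.6958) (43.5251, 0) (51, 0) (51, 54) (0, 54)]  |A|=2412.419
3. ⊥bis P4·P1 via (27.275,16.6): [(0, 15.6958) (29.4932, 5.0601) (20.0859, 54) (0, 54)]  |A|=1056.3569
4. ⊥bis P4·P2 via (24.275,26.875): [(0, 34.8689) (0, 15.6958) (29.4932, 5.0601) (25.3692, 26.5147)]  |A|=537.6535
5. ⊥bis P4·P3 via (22.245,12.87): [(0, 34.8689) (0, 15.6958) (17.5136, 9.3801) (27.2783, 16.5826) (25.3692, 26.5147)]  |A|=473.4202
6. ⊥bis P4·P5 via (30.59,10.65): [(0, 34.8689) (0, 15.6958) (17.5136, 9.3801) (27.2783, 16.5826) (25.3692, 26.5147)]  |A|=473.4202
7. ⊥bis P4·P6 via (29.975,29.595): [(0, 34.8689) (0, 15.6958) (17.5136, 9.3801) (27.2783, 16.5826) (25.3692, 26.5147)]  |A|=473.4202
8. ⊥bis P4·P7 via (15.415,18.815): [(21.6505, 27.7393) (10.5718, 11.8835) (17.5136, 9.3801) (27.2783, 16.5826) (25.3692, 26.5147)]  |A|=160.9367
9. ⊥bis P4·P8 via (24.535,23.605): [(20.2344, 25.7126) (10.5718, 11.8835) (17.5136, 9.3801) (27.2783, 16.5826) (26.0734, 22.8511)]  |A|=146.6131
10. canonical 5-gon: [(20.2344, 25.7126) (10.5718, 11.8835) (17.5136, 9.3801) (27.2783, 16.5826) (26.0734, 22.8511)]
11. shoelace: 146.6131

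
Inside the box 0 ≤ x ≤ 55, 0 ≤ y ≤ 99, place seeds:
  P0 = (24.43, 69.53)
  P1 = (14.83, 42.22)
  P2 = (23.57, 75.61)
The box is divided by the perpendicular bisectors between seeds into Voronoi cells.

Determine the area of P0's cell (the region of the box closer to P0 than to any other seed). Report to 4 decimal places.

Area of P0's cell: 1097.6089

1. box [0,55]×[0,99]: [(0, 0) (55, 0) (55, 99) (0, 99)]
2. ⊥bis P0·P1 via (19.63,55.875): [(0, 62.7753) (55, 43.4418) (55, 99) (0, 99)]  |A|=2524.0303
3. ⊥bis P0·P2 via (24,72.57): [(0, 69.1753) (0, 62.7753) (55, 43.4418) (55, 76.9549)]  |A|=1097.6089
4. canonical 4-gon: [(0, 69.1753) (0, 62.7753) (55, 43.4418) (55, 76.9549)]
5. shoelace: 1097.6089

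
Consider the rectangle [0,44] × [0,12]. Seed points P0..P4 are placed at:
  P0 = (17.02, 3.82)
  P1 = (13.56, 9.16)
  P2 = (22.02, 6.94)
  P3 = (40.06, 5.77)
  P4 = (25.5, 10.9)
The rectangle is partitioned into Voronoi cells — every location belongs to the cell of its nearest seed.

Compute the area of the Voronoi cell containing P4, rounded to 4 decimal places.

Area of P4's cell: 64.0441

1. box [0,44]×[0,12]: [(0, 0) (44, 0) (44, 12) (0, 12)]
2. ⊥bis P4·P0 via (21.26,7.36): [(27.4049, 0) (44, 0) (44, 12) (17.386, 12)]  |A|=259.2543
3. ⊥bis P4·P1 via (19.53,10.03): [(19.6356, 9.3057) (27.4049, 0) (44, 0) (44, 12) (19.2429, 12)]  |A|=256.7528
4. ⊥bis P4·P2 via (23.76,8.92): [(33.9103, 0) (44, 0) (44, 12) (20.2552, 12)]  |A|=203.0069
5. ⊥bis P4·P3 via (32.78,8.335): [(30.8048, 2.7291) (34.0713, 12) (20.2552, 12)]  |A|=64.0441
6. canonical 3-gon: [(30.8048, 2.7291) (34.0713, 12) (20.2552, 12)]
7. shoelace: 64.0441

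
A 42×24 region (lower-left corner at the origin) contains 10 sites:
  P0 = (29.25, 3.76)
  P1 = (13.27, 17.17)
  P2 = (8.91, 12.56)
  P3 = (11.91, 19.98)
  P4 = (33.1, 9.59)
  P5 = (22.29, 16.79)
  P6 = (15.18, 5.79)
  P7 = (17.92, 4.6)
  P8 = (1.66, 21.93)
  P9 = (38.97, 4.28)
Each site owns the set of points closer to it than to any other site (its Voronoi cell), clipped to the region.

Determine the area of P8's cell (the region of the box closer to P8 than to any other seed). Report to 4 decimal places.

1. box [0,42]×[0,24]: [(0, 0) (42, 0) (42, 24) (0, 24)]
2. ⊥bis P8·P0 via (15.455,12.845): [(0, 0) (6.9956, 0) (22.8014, 24) (0, 24)]  |A|=357.5642
3. ⊥bis P8·P1 via (7.465,19.55): [(0, 1.3423) (9.2895, 24) (0, 24)]  |A|=105.2389
4. ⊥bis P8·P2 via (5.285,17.245): [(0, 13.1558) (7.0938, 18.6445) (9.2895, 24) (0, 24)]  |A|=63.338
5. ⊥bis P8·P3 via (6.785,20.955): [(0, 13.1558) (6.2163, 17.9656) (7.3643, 24) (0, 24)]  |A|=55.9251
6. ⊥bis P8·P4 via (17.38,15.76): [(0, 13.1558) (6.2163, 17.9656) (7.3643, 24) (0, 24)]  |A|=55.9251
7. ⊥bis P8·P5 via (11.975,19.36): [(0, 13.1558) (6.2163, 17.9656) (7.3643, 24) (0, 24)]  |A|=55.9251
8. ⊥bis P8·P6 via (8.42,13.86): [(0, 13.1558) (6.2163, 17.9656) (7.3643, 24) (0, 24)]  |A|=55.9251
9. ⊥bis P8·P7 via (9.79,13.265): [(0, 13.1558) (6.2163, 17.9656) (7.3643, 24) (0, 24)]  |A|=55.9251
10. ⊥bis P8·P9 via (20.315,13.105): [(0, 13.1558) (6.2163, 17.9656) (7.3643, 24) (0, 24)]  |A|=55.9251
11. canonical 4-gon: [(0, 13.1558) (6.2163, 17.9656) (7.3643, 24) (0, 24)]
12. shoelace: 55.9251

Area of P8's cell: 55.9251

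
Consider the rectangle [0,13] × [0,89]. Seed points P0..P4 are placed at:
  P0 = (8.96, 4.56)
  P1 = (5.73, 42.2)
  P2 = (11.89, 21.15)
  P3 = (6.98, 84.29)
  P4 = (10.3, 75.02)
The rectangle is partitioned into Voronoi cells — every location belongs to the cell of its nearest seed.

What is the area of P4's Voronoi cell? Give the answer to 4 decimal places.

Area of P4's cell: 260.8790

1. box [0,13]×[0,89]: [(0, 0) (13, 0) (13, 89) (0, 89)]
2. ⊥bis P4·P0 via (9.63,39.79): [(0, 39.9731) (13, 39.7259) (13, 89) (0, 89)]  |A|=638.9562
3. ⊥bis P4·P1 via (8.015,58.61): [(0, 59.726) (13, 57.9159) (13, 89) (0, 89)]  |A|=392.3276
4. ⊥bis P4·P2 via (11.095,48.085): [(0, 59.726) (13, 57.9159) (13, 89) (0, 89)]  |A|=392.3276
5. ⊥bis P4·P3 via (8.64,79.655): [(0, 76.5606) (0, 59.726) (13, 57.9159) (13, 81.2165)]  |A|=260.879
6. canonical 4-gon: [(0, 76.5606) (0, 59.726) (13, 57.9159) (13, 81.2165)]
7. shoelace: 260.879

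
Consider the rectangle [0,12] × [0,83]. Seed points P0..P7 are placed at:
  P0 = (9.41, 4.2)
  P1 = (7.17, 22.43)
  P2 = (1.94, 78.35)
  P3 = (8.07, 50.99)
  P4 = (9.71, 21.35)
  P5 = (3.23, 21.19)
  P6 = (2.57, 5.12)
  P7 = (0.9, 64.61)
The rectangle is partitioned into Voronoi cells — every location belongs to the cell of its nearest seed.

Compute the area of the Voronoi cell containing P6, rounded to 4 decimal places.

1. box [0,12]×[0,83]: [(0, 0) (12, 0) (12, 83) (0, 83)]
2. ⊥bis P6·P0 via (5.99,4.66): [(0, 0) (5.3632, 0) (12, 49.343) (12, 83) (0, 83)]  |A|=832.2604
3. ⊥bis P6·P1 via (4.87,13.775): [(0, 15.0692) (0, 0) (5.3632, 0) (7.135, 13.1731)]  |A|=89.0846
4. ⊥bis P6·P2 via (2.255,41.735): [(0, 15.0692) (0, 0) (5.3632, 0) (7.135, 13.1731)]  |A|=89.0846
5. ⊥bis P6·P3 via (5.32,28.055): [(0, 15.0692) (0, 0) (5.3632, 0) (7.135, 13.1731)]  |A|=89.0846
6. ⊥bis P6·P4 via (6.14,13.235): [(4.9774, 13.7465) (0, 15.0692) (0, 0) (5.3632, 0) (7.0873, 12.8183)]  |A|=88.6881
7. ⊥bis P6·P5 via (2.9,13.155): [(6.6742, 13) (0, 13.2741) (0, 0) (5.3632, 0) (7.0873, 12.8183)]  |A|=81.9622
8. ⊥bis P6·P7 via (1.735,34.865): [(6.6742, 13) (0, 13.2741) (0, 0) (5.3632, 0) (7.0873, 12.8183)]  |A|=81.9622
9. canonical 5-gon: [(6.6742, 13) (0, 13.2741) (0, 0) (5.3632, 0) (7.0873, 12.8183)]
10. shoelace: 81.9622

Area of P6's cell: 81.9622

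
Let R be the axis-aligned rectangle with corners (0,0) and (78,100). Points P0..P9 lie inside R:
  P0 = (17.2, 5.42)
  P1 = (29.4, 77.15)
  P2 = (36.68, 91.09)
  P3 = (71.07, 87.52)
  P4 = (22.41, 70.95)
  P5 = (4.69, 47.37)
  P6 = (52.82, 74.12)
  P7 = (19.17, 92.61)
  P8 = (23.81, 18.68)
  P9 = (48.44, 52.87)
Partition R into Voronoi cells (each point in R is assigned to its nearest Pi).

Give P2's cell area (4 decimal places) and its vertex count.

Area of P2's cell: 411.9966 (5 vertices)

1. box [0,78]×[0,100]: [(0, 0) (78, 0) (78, 100) (0, 100)]
2. ⊥bis P2·P0 via (26.94,48.255): [(0, 54.3807) (78, 36.6448) (78, 100) (0, 100)]  |A|=4250.0057
3. ⊥bis P2·P1 via (33.04,84.12): [(78, 60.6402) (78, 100) (2.6324, 100)]  |A|=1483.2275
4. ⊥bis P2·P3 via (53.875,89.305): [(52.293, 74.0654) (54.9852, 100) (2.6324, 100)]  |A|=678.8759
5. ⊥bis P2·P4 via (29.545,81.02): [(3.1082, 99.7515) (52.293, 74.0654) (54.9852, 100) (2.7575, 100)]  |A|=678.8603
6. ⊥bis P2·P5 via (20.685,69.23): [(3.1082, 99.7515) (52.293, 74.0654) (54.9852, 100) (2.7575, 100)]  |A|=678.8603
7. ⊥bis P2·P6 via (44.75,82.605): [(3.1082, 99.7515) (41.6275, 79.6353) (54.1029, 91.5005) (54.9852, 100) (2.7575, 100)]  |A|=580.8432
8. ⊥bis P2·P7 via (27.925,91.85): [(27.5049, 87.0106) (41.6275, 79.6353) (54.1029, 91.5005) (54.9852, 100) (28.6325, 100)]  |A|=411.9966
9. ⊥bis P2·P8 via (30.245,54.885): [(27.5049, 87.0106) (41.6275, 79.6353) (54.1029, 91.5005) (54.9852, 100) (28.6325, 100)]  |A|=411.9966
10. ⊥bis P2·P9 via (42.56,71.98): [(27.5049, 87.0106) (41.6275, 79.6353) (54.1029, 91.5005) (54.9852, 100) (28.6325, 100)]  |A|=411.9966
11. canonical 5-gon: [(27.5049, 87.0106) (41.6275, 79.6353) (54.1029, 91.5005) (54.9852, 100) (28.6325, 100)]
12. shoelace: 411.9966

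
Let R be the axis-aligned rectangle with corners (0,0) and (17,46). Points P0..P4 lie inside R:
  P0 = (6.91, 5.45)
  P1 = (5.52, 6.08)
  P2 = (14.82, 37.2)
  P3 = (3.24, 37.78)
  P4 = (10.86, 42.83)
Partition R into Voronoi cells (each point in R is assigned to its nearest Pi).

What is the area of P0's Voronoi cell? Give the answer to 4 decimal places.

1. box [0,17]×[0,46]: [(0, 0) (17, 0) (17, 46) (0, 46)]
2. ⊥bis P0·P1 via (6.215,5.765): [(3.6021, 0) (17, 0) (17, 29.5605)]  |A|=198.0244
3. ⊥bis P0·P2 via (10.865,21.325): [(13.0236, 20.7872) (3.6021, 0) (17, 0) (17, 19.7966)]  |A|=178.6119
4. ⊥bis P0·P3 via (5.075,21.615): [(13.0236, 20.7872) (3.6021, 0) (17, 0) (17, 19.7966)]  |A|=178.6119
5. ⊥bis P0·P4 via (8.885,24.14): [(13.0236, 20.7872) (3.6021, 0) (17, 0) (17, 19.7966)]  |A|=178.6119
6. canonical 4-gon: [(13.0236, 20.7872) (3.6021, 0) (17, 0) (17, 19.7966)]
7. shoelace: 178.6119

Area of P0's cell: 178.6119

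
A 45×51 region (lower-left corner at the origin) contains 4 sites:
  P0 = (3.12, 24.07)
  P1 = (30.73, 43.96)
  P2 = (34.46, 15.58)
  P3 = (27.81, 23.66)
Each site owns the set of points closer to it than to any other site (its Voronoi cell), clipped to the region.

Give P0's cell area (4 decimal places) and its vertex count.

Area of P0's cell: 699.2468 (6 vertices)

1. box [0,45]×[0,51]: [(0, 0) (45, 0) (45, 51) (0, 51)]
2. ⊥bis P0·P1 via (16.925,34.015): [(0, 0) (41.4291, 0) (4.6892, 51) (0, 51)]  |A|=1176.0157
3. ⊥bis P0·P2 via (18.79,19.825): [(0, 0) (13.4194, 0) (21.0739, 28.2558) (4.6892, 51) (0, 51)]  |A|=780.2979
4. ⊥bis P0·P3 via (15.465,23.865): [(0, 0) (13.4194, 0) (15.1764, 6.4858) (15.6626, 35.7673) (4.6892, 51) (0, 51)]  |A|=699.2468
5. canonical 6-gon: [(0, 0) (13.4194, 0) (15.1764, 6.4858) (15.6626, 35.7673) (4.6892, 51) (0, 51)]
6. shoelace: 699.2468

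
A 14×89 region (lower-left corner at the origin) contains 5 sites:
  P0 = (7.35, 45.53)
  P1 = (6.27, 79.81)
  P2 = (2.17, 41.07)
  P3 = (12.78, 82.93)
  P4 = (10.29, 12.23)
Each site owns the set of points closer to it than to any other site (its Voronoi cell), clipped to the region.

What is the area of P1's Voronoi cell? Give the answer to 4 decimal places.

1. box [0,14]×[0,89]: [(0, 0) (14, 0) (14, 89) (0, 89)]
2. ⊥bis P1·P0 via (6.81,62.67): [(0, 62.4554) (14, 62.8965) (14, 89) (0, 89)]  |A|=368.5362
3. ⊥bis P1·P2 via (4.22,60.44): [(0, 62.4554) (14, 62.8965) (14, 89) (0, 89)]  |A|=368.5362
4. ⊥bis P1·P3 via (9.525,81.37): [(0, 62.4554) (14, 62.8965) (14, 72.0327) (5.8682, 89) (0, 89)]  |A|=299.5492
5. ⊥bis P1·P4 via (8.28,46.02): [(0, 62.4554) (14, 62.8965) (14, 72.0327) (5.8682, 89) (0, 89)]  |A|=299.5492
6. canonical 5-gon: [(0, 62.4554) (14, 62.8965) (14, 72.0327) (5.8682, 89) (0, 89)]
7. shoelace: 299.5492

Area of P1's cell: 299.5492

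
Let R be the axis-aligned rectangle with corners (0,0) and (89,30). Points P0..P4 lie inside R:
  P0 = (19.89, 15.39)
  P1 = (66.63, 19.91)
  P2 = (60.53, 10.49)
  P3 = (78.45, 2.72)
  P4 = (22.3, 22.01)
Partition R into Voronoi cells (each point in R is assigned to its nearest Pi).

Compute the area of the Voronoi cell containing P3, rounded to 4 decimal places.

1. box [0,89]×[0,30]: [(0, 0) (89, 0) (89, 30) (0, 30)]
2. ⊥bis P3·P0 via (49.17,9.055): [(47.2109, 0) (89, 0) (89, 30) (53.7016, 30)]  |A|=1156.3123
3. ⊥bis P3·P1 via (72.54,11.315): [(56.0844, 0) (89, 0) (89, 22.633)]  |A|=372.4898
4. ⊥bis P3·P2 via (69.49,6.605): [(71.1041, 10.3277) (66.6261, 0) (89, 0) (89, 22.633)]  |A|=318.0542
5. ⊥bis P3·P4 via (50.375,12.365): [(71.1041, 10.3277) (66.6261, 0) (89, 0) (89, 22.633)]  |A|=318.0542
6. canonical 4-gon: [(71.1041, 10.3277) (66.6261, 0) (89, 0) (89, 22.633)]
7. shoelace: 318.0542

Area of P3's cell: 318.0542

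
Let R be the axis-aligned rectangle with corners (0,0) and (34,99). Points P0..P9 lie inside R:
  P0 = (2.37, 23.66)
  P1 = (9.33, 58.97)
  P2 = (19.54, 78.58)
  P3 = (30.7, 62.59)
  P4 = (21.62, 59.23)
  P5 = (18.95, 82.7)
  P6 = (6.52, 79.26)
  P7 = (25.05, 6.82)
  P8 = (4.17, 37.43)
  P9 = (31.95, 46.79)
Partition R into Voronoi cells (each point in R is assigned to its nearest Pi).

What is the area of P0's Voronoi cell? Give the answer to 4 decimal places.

Area of P0's cell: 391.8495

1. box [0,34]×[0,99]: [(0, 0) (34, 0) (34, 99) (0, 99)]
2. ⊥bis P0·P1 via (5.85,41.315): [(0, 42.4681) (0, 0) (34, 0) (34, 35.7663)]  |A|=1329.9851
3. ⊥bis P0·P2 via (10.955,51.12): [(0, 42.4681) (0, 0) (34, 0) (34, 35.7663)]  |A|=1329.9851
4. ⊥bis P0·P3 via (16.535,43.125): [(23.9155, 37.7541) (0, 42.4681) (0, 0) (34, 0) (34, 30.4154)]  |A|=1303.0046
5. ⊥bis P0·P4 via (11.995,41.445): [(15.8931, 39.3354) (0, 42.4681) (0, 0) (34, 0) (34, 29.5362)]  |A|=1273.5811
6. ⊥bis P0·P5 via (10.66,53.18): [(15.8931, 39.3354) (0, 42.4681) (0, 0) (34, 0) (34, 29.5362)]  |A|=1273.5811
7. ⊥bis P0·P6 via (4.445,51.46): [(15.8931, 39.3354) (0, 42.4681) (0, 0) (34, 0) (34, 29.5362)]  |A|=1273.5811
8. ⊥bis P0·P7 via (13.71,15.24): [(27.0983, 33.2713) (15.8931, 39.3354) (0, 42.4681) (0, 0) (2.3942, 0)]  |A|=645.874
9. ⊥bis P0·P8 via (3.27,30.545): [(23.145, 27.947) (0, 30.9725) (0, 0) (2.3942, 0)]  |A|=391.8841
10. ⊥bis P0·P9 via (17.16,35.225): [(23.0018, 27.7541) (22.8176, 27.9898) (0, 30.9725) (0, 0) (2.3942, 0)]  |A|=391.8495
11. canonical 5-gon: [(23.0018, 27.7541) (22.8176, 27.9898) (0, 30.9725) (0, 0) (2.3942, 0)]
12. shoelace: 391.8495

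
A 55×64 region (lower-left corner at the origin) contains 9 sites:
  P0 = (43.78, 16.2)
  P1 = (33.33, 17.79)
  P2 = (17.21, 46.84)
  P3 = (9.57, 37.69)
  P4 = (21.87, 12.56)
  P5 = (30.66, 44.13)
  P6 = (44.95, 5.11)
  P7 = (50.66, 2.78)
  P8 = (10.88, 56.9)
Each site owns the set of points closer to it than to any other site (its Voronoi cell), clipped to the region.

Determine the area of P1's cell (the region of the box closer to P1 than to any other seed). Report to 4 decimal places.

1. box [0,55]×[0,64]: [(0, 0) (55, 0) (55, 64) (0, 64)]
2. ⊥bis P1·P0 via (38.555,16.995): [(0, 0) (35.9692, 0) (45.707, 64) (0, 64)]  |A|=2613.6357
3. ⊥bis P1·P2 via (25.27,32.315): [(0, 18.2925) (0, 0) (35.9692, 0) (42.326, 41.7795)]  |A|=1138.5119
4. ⊥bis P1·P3 via (21.45,27.74): [(25.292, 32.3272) (0, 2.1293) (0, 0) (35.9692, 0) (42.326, 41.7795)]  |A|=934.1124
5. ⊥bis P1·P4 via (27.6,15.175): [(25.292, 32.3272) (21.7191, 28.0613) (34.5254, 0) (35.9692, 0) (42.326, 41.7795)]  |A|=426.575
6. ⊥bis P1·P5 via (31.995,30.96): [(23.4188, 30.0907) (21.7191, 28.0613) (34.5254, 0) (35.9692, 0) (40.8159, 31.8541)]  |A|=331.3748
7. ⊥bis P1·P6 via (39.14,11.45): [(23.4188, 30.0907) (21.7191, 28.0613) (32.2017, 5.0917) (37.4798, 9.9286) (40.8159, 31.8541)]  |A|=305.1505
8. ⊥bis P1·P7 via (41.995,10.285): [(23.4188, 30.0907) (21.7191, 28.0613) (32.2017, 5.0917) (37.4798, 9.9286) (40.8159, 31.8541)]  |A|=305.1505
9. ⊥bis P1·P8 via (22.105,37.345): [(23.4188, 30.0907) (21.7191, 28.0613) (32.2017, 5.0917) (37.4798, 9.9286) (40.8159, 31.8541)]  |A|=305.1505
10. canonical 5-gon: [(23.4188, 30.0907) (21.7191, 28.0613) (32.2017, 5.0917) (37.4798, 9.9286) (40.8159, 31.8541)]
11. shoelace: 305.1505

Area of P1's cell: 305.1505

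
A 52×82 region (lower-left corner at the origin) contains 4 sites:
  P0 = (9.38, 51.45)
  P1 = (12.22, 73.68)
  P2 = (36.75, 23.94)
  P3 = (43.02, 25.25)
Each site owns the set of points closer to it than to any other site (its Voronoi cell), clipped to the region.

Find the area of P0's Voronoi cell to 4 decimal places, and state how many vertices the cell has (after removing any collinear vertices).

Area of P0's cell: 1068.4488 (4 vertices)

1. box [0,52]×[0,82]: [(0, 0) (52, 0) (52, 82) (0, 82)]
2. ⊥bis P0·P1 via (10.8,62.565): [(0, 63.9448) (0, 0) (52, 0) (52, 57.3015)]  |A|=3152.4022
3. ⊥bis P0·P2 via (23.065,37.695): [(43.8219, 58.3463) (0, 63.9448) (0, 14.7474)]  |A|=1077.9615
4. ⊥bis P0·P3 via (26.2,38.35): [(34.7244, 49.295) (41.9591, 58.5843) (0, 63.9448) (0, 14.7474)]  |A|=1068.4488
5. canonical 4-gon: [(34.7244, 49.295) (41.9591, 58.5843) (0, 63.9448) (0, 14.7474)]
6. shoelace: 1068.4488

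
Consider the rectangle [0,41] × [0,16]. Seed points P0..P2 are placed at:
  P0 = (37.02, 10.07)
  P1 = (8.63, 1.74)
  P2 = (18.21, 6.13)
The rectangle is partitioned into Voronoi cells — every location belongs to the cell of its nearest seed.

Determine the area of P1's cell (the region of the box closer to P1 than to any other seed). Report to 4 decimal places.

Area of P1's cell: 184.9157

1. box [0,41]×[0,16]: [(0, 0) (41, 0) (41, 16) (0, 16)]
2. ⊥bis P1·P0 via (22.825,5.905): [(0, 0) (24.5576, 0) (19.863, 16) (0, 16)]  |A|=355.3648
3. ⊥bis P1·P2 via (13.42,3.935): [(0, 0) (15.2232, 0) (7.8913, 16) (0, 16)]  |A|=184.9157
4. canonical 4-gon: [(0, 0) (15.2232, 0) (7.8913, 16) (0, 16)]
5. shoelace: 184.9157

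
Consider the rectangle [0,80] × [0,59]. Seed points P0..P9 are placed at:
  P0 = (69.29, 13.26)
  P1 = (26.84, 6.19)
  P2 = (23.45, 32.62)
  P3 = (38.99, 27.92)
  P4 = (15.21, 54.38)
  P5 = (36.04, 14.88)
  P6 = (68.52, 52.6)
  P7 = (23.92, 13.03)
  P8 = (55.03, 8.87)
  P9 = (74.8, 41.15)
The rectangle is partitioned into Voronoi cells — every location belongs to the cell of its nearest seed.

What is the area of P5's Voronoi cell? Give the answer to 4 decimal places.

1. box [0,80]×[0,59]: [(0, 0) (80, 0) (80, 59) (0, 59)]
2. ⊥bis P5·P0 via (52.665,14.07): [(0, 0) (51.9795, 0) (54.8541, 59) (0, 59)]  |A|=3151.5899
3. ⊥bis P5·P1 via (31.44,10.535): [(0, 43.8202) (41.391, 0) (51.9795, 0) (54.8541, 59) (0, 59)]  |A|=2244.71
4. ⊥bis P5·P2 via (29.745,23.75): [(23.2868, 19.1667) (41.391, 0) (51.9795, 0) (53.9744, 40.9455)]  |A|=708.0089
5. ⊥bis P5·P3 via (37.515,21.4): [(29.1122, 23.3009) (23.2868, 19.1667) (41.391, 0) (51.9795, 0) (52.8531, 17.9301)]  |A|=431.7953
6. ⊥bis P5·P4 via (25.625,34.63): [(29.1122, 23.3009) (23.2868, 19.1667) (41.391, 0) (51.9795, 0) (52.8531, 17.9301)]  |A|=431.7953
7. ⊥bis P5·P6 via (52.28,33.74): [(29.1122, 23.3009) (23.2868, 19.1667) (41.391, 0) (51.9795, 0) (52.8531, 17.9301)]  |A|=431.7953
8. ⊥bis P5·P7 via (29.98,13.955): [(29.1122, 23.3009) (28.6081, 22.9431) (30.3212, 11.7194) (41.391, 0) (51.9795, 0) (52.8531, 17.9301)]  |A|=398.6985
9. ⊥bis P5·P8 via (45.535,11.875): [(47.8122, 19.0705) (29.1122, 23.3009) (28.6081, 22.9431) (30.3212, 11.7194) (41.391, 0) (41.7768, 0)]  |A|=255.7237
10. ⊥bis P5·P9 via (55.42,28.015): [(47.8122, 19.0705) (29.1122, 23.3009) (28.6081, 22.9431) (30.3212, 11.7194) (41.391, 0) (41.7768, 0)]  |A|=255.7237
11. canonical 6-gon: [(47.8122, 19.0705) (29.1122, 23.3009) (28.6081, 22.9431) (30.3212, 11.7194) (41.391, 0) (41.7768, 0)]
12. shoelace: 255.7237

Area of P5's cell: 255.7237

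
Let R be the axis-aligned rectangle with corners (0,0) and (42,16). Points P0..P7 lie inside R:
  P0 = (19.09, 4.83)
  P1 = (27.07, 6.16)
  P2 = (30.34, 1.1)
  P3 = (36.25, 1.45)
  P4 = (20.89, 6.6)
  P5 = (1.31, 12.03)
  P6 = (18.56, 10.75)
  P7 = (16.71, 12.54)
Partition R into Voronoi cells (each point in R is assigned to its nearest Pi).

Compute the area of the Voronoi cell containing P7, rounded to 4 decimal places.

Area of P7's cell: 77.6409

1. box [0,42]×[0,16]: [(0, 0) (42, 0) (42, 16) (0, 16)]
2. ⊥bis P7·P0 via (17.9,8.685): [(0, 3.1594) (41.5969, 16) (0, 16)]  |A|=267.0636
3. ⊥bis P7·P1 via (21.89,9.35): [(0, 3.1594) (22.3209, 10.0497) (25.9853, 16) (0, 16)]  |A|=220.6165
4. ⊥bis P7·P2 via (23.525,6.82): [(0, 3.1594) (22.3209, 10.0497) (25.9853, 16) (0, 16)]  |A|=220.6165
5. ⊥bis P7·P3 via (26.48,6.995): [(0, 3.1594) (22.3209, 10.0497) (25.9853, 16) (0, 16)]  |A|=220.6165
6. ⊥bis P7·P4 via (18.8,9.57): [(0, 3.1594) (17.2629, 8.4883) (24.4923, 13.5757) (25.9853, 16) (0, 16)]  |A|=213.3944
7. ⊥bis P7·P5 via (9.01,12.285): [(9.218, 6.0049) (17.2629, 8.4883) (24.4923, 13.5757) (25.9853, 16) (8.887, 16)]  |A|=109.7996
8. ⊥bis P7·P6 via (17.635,11.645): [(9.218, 6.0049) (13.4384, 7.3078) (21.8488, 16) (8.887, 16)]  |A|=77.6409
9. canonical 4-gon: [(9.218, 6.0049) (13.4384, 7.3078) (21.8488, 16) (8.887, 16)]
10. shoelace: 77.6409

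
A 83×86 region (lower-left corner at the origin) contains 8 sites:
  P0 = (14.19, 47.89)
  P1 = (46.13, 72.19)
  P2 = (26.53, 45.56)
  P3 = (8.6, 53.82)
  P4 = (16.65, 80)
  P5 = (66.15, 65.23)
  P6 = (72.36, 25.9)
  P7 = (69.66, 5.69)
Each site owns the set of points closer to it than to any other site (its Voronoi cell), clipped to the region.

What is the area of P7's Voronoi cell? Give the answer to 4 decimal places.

1. box [0,83]×[0,86]: [(0, 0) (83, 0) (83, 86) (0, 86)]
2. ⊥bis P7·P0 via (41.925,26.79): [(21.5439, 0) (83, 0) (83, 80.7812)]  |A|=2482.2487
3. ⊥bis P7·P1 via (57.895,38.94): [(48.6907, 35.6832) (21.5439, 0) (83, 0) (83, 47.823)]  |A|=1916.8619
4. ⊥bis P7·P2 via (48.095,25.625): [(61.623, 40.2591) (24.4069, 0) (83, 0) (83, 47.823)]  |A|=1690.61
5. ⊥bis P7·P3 via (39.13,29.755): [(61.623, 40.2591) (24.4069, 0) (83, 0) (83, 47.823)]  |A|=1690.61
6. ⊥bis P7·P4 via (43.155,42.845): [(61.623, 40.2591) (24.4069, 0) (83, 0) (83, 47.823)]  |A|=1690.61
7. ⊥bis P7·P5 via (67.905,35.46): [(56.5688, 34.7917) (24.4069, 0) (83, 0) (83, 36.3499)]  |A|=1499.6622
8. ⊥bis P7·P6 via (71.01,15.795): [(42.5258, 19.6004) (24.4069, 0) (83, 0) (83, 14.1932)]  |A|=861.4534
9. canonical 4-gon: [(42.5258, 19.6004) (24.4069, 0) (83, 0) (83, 14.1932)]
10. shoelace: 861.4534

Area of P7's cell: 861.4534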